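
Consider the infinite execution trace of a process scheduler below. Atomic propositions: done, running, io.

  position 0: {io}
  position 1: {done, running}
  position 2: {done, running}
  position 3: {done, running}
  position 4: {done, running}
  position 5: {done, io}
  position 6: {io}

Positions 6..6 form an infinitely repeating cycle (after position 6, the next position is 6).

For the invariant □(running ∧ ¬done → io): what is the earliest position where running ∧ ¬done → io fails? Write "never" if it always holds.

running ∧ ¬done → io holds at every position 0..6, and those are all the positions the trace ever visits, so the invariant □(running ∧ ¬done → io) is never violated.

never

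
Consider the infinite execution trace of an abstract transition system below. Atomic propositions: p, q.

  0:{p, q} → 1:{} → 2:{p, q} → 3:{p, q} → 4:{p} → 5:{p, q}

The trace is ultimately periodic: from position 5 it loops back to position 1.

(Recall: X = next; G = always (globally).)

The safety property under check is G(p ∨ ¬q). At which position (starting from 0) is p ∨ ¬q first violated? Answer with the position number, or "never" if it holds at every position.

never

p ∨ ¬q holds at every position 0..5, and those are all the positions the trace ever visits, so the invariant G(p ∨ ¬q) is never violated.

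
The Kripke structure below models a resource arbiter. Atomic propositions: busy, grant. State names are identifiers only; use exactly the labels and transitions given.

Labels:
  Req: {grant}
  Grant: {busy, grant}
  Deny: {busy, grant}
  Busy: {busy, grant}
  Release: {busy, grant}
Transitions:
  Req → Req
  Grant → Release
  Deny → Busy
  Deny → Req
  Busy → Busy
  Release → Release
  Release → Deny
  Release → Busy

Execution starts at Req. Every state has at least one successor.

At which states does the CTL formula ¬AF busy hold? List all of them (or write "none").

States satisfying busy: {Grant, Deny, Busy, Release}.
States satisfying AF busy: {Grant, Deny, Busy, Release}.
States satisfying ¬AF busy: {Req}.

{Req}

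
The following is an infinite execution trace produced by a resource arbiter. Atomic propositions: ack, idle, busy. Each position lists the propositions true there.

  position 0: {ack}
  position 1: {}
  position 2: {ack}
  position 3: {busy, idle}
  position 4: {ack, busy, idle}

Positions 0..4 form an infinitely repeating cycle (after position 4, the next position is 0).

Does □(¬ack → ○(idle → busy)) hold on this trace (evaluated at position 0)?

Yes

¬ack → ○(idle → busy) holds at every position 0..4, and those are all positions ever visited, so □(¬ack → ○(idle → busy)) holds.
Positions where ¬ack holds: 1, 3.
Check ○(idle → busy) at each: 1→ok, 3→ok.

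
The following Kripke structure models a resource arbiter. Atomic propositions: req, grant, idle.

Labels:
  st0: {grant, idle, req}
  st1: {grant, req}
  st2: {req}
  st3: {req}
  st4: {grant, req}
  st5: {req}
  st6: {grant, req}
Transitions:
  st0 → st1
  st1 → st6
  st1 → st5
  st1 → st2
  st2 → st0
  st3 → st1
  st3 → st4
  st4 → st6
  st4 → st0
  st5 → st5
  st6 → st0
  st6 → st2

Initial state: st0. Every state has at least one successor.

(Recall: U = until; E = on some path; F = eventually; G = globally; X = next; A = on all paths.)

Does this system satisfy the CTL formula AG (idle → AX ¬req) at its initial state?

No

States satisfying idle → AX ¬req: {st1, st2, st3, st4, st5, st6}.
States satisfying AG (idle → AX ¬req): {st5}.
st0 is reachable from st0 and violates idle → AX ¬req, so AG fails at st0.
st0 ∉ Sat(AG (idle → AX ¬req)).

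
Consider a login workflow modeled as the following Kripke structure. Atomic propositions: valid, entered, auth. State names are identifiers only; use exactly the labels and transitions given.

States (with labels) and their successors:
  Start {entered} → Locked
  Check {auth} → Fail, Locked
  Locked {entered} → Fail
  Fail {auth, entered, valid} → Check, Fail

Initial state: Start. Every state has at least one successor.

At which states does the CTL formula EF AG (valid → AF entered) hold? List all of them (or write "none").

States satisfying AG (valid → AF entered): {Start, Check, Locked, Fail}.
States satisfying EF AG (valid → AF entered): {Start, Check, Locked, Fail}.

{Start, Check, Locked, Fail}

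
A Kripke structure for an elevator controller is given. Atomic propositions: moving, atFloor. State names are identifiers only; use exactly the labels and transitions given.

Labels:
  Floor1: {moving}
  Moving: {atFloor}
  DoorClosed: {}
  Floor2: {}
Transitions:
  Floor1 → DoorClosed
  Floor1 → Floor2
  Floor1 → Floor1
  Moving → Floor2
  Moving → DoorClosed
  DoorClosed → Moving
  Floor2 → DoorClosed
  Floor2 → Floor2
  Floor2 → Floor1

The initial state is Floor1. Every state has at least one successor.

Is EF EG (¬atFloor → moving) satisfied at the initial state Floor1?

Yes

States satisfying EG (¬atFloor → moving): {Floor1}.
States satisfying EF EG (¬atFloor → moving): {Floor1, Moving, DoorClosed, Floor2}.
Some path from Floor1 reaches a state where EG (¬atFloor → moving) holds.
Floor1 ∈ Sat(EF EG (¬atFloor → moving)).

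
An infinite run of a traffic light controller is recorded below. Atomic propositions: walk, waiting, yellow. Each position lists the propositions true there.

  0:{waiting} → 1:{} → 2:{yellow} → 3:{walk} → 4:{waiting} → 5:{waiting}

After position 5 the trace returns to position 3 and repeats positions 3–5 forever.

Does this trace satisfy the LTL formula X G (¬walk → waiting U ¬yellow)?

Violated

The position after 0 is 1; G (¬walk → waiting U ¬yellow) is false there.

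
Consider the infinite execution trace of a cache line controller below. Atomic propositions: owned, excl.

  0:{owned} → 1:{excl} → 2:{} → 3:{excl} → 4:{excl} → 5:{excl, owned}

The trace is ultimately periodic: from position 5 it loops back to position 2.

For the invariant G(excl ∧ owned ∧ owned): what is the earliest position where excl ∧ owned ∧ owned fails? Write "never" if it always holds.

At position 0 the labels are {owned}, so excl ∧ owned ∧ owned is false there. This is the first violation.

0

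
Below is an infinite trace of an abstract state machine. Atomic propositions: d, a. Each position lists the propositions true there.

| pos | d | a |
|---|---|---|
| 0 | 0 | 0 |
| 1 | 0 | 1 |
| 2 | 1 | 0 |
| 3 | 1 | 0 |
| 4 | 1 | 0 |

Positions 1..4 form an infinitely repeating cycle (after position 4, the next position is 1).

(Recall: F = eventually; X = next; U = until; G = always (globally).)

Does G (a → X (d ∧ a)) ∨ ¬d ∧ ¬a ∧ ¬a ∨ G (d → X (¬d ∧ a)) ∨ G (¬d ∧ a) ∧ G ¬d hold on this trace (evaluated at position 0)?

Holds

a → X (d ∧ a) must hold at every position from 0 onward. It fails at position 1, so G (a → X (d ∧ a)) is false.
Positions where a holds: 1.
Check X (d ∧ a) at each: 1→fails.
At position 0: G (a → X (d ∧ a)) is false; ¬d ∧ ¬a ∧ ¬a ∨ G (d → X (¬d ∧ a)) ∨ G (¬d ∧ a) ∧ G ¬d is true; so G (a → X (d ∧ a)) ∨ ¬d ∧ ¬a ∧ ¬a ∨ G (d → X (¬d ∧ a)) ∨ G (¬d ∧ a) ∧ G ¬d is true.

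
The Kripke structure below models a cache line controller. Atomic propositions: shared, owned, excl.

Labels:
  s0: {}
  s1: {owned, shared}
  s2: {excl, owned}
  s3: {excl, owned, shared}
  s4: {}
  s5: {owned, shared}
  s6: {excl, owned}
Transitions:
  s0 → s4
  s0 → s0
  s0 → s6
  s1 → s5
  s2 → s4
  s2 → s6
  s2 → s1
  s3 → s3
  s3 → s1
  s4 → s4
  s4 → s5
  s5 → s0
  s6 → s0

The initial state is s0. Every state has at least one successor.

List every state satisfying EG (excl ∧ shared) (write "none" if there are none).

States satisfying excl ∧ shared: {s3}.
States satisfying EG (excl ∧ shared): {s3}.

{s3}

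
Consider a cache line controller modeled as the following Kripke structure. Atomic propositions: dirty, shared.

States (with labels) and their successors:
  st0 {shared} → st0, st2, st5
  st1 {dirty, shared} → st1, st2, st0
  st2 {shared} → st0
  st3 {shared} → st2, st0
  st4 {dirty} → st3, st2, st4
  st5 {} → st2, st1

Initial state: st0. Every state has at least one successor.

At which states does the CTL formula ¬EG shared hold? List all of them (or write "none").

States satisfying shared: {st0, st1, st2, st3}.
States satisfying EG shared: {st0, st1, st2, st3}.
States satisfying ¬EG shared: {st4, st5}.

{st4, st5}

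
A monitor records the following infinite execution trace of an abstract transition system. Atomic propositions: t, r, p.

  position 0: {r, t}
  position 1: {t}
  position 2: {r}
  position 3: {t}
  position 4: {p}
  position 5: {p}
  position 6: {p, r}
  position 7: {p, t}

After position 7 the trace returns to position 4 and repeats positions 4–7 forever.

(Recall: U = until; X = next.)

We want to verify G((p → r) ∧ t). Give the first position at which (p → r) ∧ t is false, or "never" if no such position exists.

Check (p → r) ∧ t at each position in order: 0 ✓, 1 ✓.
At position 2 the labels are {r}, so (p → r) ∧ t is false there. This is the first violation.

2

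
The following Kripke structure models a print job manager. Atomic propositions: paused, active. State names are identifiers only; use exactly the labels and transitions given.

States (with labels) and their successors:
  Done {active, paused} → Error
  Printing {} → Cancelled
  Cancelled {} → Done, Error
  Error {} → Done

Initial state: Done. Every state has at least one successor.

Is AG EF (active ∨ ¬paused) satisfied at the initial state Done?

States satisfying EF (active ∨ ¬paused): {Done, Printing, Cancelled, Error}.
States satisfying AG EF (active ∨ ¬paused): {Done, Printing, Cancelled, Error}.
Every state reachable from Done satisfies EF (active ∨ ¬paused).
Done ∈ Sat(AG EF (active ∨ ¬paused)).

Satisfied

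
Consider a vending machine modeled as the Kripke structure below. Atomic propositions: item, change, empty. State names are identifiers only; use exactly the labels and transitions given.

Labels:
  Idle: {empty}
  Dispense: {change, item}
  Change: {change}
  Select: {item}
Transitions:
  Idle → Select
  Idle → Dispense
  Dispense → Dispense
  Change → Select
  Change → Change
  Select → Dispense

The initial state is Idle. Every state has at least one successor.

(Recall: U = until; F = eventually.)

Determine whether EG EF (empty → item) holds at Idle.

Satisfied

States satisfying EF (empty → item): {Idle, Dispense, Change, Select}.
States satisfying EG EF (empty → item): {Idle, Dispense, Change, Select}.
Idle ∈ Sat(EG EF (empty → item)).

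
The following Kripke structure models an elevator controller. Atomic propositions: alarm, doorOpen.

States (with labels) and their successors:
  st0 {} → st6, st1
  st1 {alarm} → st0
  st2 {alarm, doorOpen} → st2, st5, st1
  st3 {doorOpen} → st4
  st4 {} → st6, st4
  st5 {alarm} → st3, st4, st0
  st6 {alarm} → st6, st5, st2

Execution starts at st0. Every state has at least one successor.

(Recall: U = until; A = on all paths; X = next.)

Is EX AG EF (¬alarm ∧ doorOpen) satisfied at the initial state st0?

Satisfied

States satisfying AG EF (¬alarm ∧ doorOpen): {st0, st1, st2, st3, st4, st5, st6}.
States satisfying EX AG EF (¬alarm ∧ doorOpen): {st0, st1, st2, st3, st4, st5, st6}.
st0 ∈ Sat(EX AG EF (¬alarm ∧ doorOpen)).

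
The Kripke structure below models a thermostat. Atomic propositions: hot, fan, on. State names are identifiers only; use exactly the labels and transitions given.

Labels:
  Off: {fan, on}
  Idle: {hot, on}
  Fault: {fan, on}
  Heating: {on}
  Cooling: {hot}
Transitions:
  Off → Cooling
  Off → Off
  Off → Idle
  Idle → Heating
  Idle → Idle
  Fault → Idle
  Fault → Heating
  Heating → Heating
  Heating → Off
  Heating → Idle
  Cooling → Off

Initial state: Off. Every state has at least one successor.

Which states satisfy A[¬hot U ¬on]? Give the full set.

{Cooling}

States satisfying ¬hot: {Off, Fault, Heating}.
States satisfying ¬on: {Cooling}.
States satisfying A[¬hot U ¬on]: {Cooling}.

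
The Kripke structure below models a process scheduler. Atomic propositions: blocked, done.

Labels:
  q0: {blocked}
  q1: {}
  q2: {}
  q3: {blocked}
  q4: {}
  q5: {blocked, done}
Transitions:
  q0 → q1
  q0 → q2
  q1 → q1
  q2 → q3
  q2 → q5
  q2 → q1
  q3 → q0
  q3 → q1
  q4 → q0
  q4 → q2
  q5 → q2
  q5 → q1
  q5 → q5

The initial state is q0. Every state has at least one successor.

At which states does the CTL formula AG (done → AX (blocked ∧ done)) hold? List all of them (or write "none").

{q1}

States satisfying done → AX (blocked ∧ done): {q0, q1, q2, q3, q4}.
States satisfying AG (done → AX (blocked ∧ done)): {q1}.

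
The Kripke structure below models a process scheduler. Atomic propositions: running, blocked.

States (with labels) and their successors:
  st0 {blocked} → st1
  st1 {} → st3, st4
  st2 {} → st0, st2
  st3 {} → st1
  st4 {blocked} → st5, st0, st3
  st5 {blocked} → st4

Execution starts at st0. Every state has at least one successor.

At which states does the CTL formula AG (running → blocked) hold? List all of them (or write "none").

States satisfying running → blocked: {st0, st1, st2, st3, st4, st5}.
States satisfying AG (running → blocked): {st0, st1, st2, st3, st4, st5}.

{st0, st1, st2, st3, st4, st5}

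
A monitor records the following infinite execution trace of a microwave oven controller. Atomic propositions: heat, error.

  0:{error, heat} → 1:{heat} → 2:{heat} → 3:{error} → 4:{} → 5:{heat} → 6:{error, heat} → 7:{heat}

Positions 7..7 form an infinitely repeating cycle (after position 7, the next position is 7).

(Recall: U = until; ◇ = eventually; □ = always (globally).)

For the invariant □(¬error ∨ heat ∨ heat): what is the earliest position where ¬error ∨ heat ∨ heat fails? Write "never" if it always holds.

Check ¬error ∨ heat ∨ heat at each position in order: 0 ✓, 1 ✓, 2 ✓.
At position 3 the labels are {error}, so ¬error ∨ heat ∨ heat is false there. This is the first violation.

3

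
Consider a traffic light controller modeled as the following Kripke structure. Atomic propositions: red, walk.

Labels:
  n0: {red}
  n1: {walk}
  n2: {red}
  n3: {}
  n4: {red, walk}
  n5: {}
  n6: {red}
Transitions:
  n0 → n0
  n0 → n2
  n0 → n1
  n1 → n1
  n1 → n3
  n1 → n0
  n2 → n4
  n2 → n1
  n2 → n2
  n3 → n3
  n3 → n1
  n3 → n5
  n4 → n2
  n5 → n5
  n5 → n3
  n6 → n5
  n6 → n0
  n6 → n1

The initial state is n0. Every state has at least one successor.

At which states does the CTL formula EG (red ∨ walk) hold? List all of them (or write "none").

States satisfying red ∨ walk: {n0, n1, n2, n4, n6}.
States satisfying EG (red ∨ walk): {n0, n1, n2, n4, n6}.

{n0, n1, n2, n4, n6}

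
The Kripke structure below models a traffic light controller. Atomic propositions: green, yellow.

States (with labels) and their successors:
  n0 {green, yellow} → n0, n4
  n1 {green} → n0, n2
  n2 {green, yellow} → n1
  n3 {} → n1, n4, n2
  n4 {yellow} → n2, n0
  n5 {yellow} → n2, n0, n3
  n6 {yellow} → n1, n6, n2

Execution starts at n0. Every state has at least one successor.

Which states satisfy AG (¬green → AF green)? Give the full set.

{n0, n1, n2, n3, n4, n5}

States satisfying ¬green → AF green: {n0, n1, n2, n3, n4, n5}.
States satisfying AG (¬green → AF green): {n0, n1, n2, n3, n4, n5}.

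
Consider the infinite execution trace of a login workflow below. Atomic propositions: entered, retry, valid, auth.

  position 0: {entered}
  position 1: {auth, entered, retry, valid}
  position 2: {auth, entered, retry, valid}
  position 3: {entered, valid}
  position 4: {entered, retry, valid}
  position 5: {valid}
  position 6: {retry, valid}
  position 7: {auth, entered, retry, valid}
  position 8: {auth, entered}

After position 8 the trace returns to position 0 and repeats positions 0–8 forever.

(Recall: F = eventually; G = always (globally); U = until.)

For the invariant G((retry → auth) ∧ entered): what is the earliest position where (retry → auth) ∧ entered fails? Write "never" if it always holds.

Check (retry → auth) ∧ entered at each position in order: 0 ✓, 1 ✓, 2 ✓, 3 ✓.
At position 4 the labels are {entered, retry, valid}, so (retry → auth) ∧ entered is false there. This is the first violation.

4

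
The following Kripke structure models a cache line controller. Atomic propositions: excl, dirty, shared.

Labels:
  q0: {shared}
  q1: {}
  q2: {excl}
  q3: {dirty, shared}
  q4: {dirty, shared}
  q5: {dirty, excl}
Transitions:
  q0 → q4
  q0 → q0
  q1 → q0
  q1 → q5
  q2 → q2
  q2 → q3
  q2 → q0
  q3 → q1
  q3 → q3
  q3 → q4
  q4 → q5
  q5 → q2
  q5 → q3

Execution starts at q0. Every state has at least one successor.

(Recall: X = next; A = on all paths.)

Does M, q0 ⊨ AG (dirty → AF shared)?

No

States satisfying dirty → AF shared: {q0, q1, q2, q3, q4}.
States satisfying AG (dirty → AF shared): ∅.
q5 is reachable from q0 and violates dirty → AF shared, so AG fails at q0.
q0 ∉ Sat(AG (dirty → AF shared)).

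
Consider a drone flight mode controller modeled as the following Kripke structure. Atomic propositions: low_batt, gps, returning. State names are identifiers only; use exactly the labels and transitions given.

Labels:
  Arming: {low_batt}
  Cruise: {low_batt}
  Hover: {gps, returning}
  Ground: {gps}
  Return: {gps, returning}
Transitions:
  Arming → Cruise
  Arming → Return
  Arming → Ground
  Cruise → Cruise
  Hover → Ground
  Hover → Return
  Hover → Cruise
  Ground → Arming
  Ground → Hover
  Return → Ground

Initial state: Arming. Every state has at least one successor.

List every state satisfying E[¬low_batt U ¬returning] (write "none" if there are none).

States satisfying ¬low_batt: {Hover, Ground, Return}.
States satisfying ¬returning: {Arming, Cruise, Ground}.
States satisfying E[¬low_batt U ¬returning]: {Arming, Cruise, Hover, Ground, Return}.

{Arming, Cruise, Hover, Ground, Return}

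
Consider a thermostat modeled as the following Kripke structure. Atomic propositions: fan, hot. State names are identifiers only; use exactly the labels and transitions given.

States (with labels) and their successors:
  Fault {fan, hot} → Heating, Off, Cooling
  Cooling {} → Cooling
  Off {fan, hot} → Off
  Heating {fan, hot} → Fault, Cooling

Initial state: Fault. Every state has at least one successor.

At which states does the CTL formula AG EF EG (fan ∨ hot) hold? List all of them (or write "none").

States satisfying EF EG (fan ∨ hot): {Fault, Off, Heating}.
States satisfying AG EF EG (fan ∨ hot): {Off}.

{Off}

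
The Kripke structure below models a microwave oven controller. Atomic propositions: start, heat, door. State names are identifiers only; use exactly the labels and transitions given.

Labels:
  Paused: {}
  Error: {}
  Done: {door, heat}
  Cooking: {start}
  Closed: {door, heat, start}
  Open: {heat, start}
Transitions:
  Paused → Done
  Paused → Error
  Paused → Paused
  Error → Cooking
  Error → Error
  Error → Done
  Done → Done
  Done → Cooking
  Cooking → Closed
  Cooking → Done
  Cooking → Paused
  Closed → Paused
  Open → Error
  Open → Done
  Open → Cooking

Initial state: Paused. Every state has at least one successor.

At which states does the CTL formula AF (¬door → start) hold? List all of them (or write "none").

States satisfying ¬door → start: {Done, Cooking, Closed, Open}.
States satisfying AF (¬door → start): {Done, Cooking, Closed, Open}.

{Done, Cooking, Closed, Open}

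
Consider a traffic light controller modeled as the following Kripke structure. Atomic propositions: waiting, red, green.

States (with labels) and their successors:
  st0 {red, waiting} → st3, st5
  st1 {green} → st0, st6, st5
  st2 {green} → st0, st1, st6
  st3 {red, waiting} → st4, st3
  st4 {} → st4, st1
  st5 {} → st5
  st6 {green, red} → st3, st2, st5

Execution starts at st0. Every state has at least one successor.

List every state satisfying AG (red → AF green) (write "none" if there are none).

States satisfying red → AF green: {st1, st2, st4, st5, st6}.
States satisfying AG (red → AF green): {st5}.

{st5}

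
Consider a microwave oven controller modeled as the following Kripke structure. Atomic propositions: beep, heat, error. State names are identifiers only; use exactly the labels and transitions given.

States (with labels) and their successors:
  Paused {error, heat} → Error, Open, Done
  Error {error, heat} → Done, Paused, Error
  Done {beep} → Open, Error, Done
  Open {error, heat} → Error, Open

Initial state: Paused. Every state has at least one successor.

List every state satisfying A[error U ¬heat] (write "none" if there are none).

{Done}

States satisfying error: {Paused, Error, Open}.
States satisfying ¬heat: {Done}.
States satisfying A[error U ¬heat]: {Done}.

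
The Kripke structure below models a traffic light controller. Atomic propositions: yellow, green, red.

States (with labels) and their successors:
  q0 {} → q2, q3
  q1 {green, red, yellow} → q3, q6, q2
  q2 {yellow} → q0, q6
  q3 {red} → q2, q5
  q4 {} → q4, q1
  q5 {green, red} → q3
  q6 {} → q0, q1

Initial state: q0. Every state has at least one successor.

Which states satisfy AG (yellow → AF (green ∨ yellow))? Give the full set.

{q0, q1, q2, q3, q4, q5, q6}

States satisfying yellow → AF (green ∨ yellow): {q0, q1, q2, q3, q4, q5, q6}.
States satisfying AG (yellow → AF (green ∨ yellow)): {q0, q1, q2, q3, q4, q5, q6}.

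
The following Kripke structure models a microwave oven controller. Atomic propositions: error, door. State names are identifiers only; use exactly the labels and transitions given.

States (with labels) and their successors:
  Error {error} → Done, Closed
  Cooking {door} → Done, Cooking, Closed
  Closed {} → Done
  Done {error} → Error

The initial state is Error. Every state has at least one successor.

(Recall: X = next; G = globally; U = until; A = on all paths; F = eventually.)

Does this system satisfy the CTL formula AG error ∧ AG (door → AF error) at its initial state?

No

States satisfying error: {Error, Done}.
States satisfying AG error: ∅.
States satisfying door → AF error: {Error, Closed, Done}.
States satisfying AG (door → AF error): {Error, Closed, Done}.
States satisfying AG error ∧ AG (door → AF error): ∅.
Error ∉ Sat(AG error ∧ AG (door → AF error)).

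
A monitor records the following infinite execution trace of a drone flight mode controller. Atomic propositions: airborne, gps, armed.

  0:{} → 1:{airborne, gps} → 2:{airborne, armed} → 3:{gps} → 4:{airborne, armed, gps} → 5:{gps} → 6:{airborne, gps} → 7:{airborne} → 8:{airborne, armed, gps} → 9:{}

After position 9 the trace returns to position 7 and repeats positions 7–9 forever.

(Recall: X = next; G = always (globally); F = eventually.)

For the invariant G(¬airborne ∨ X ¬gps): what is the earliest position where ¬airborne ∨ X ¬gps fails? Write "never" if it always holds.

Check ¬airborne ∨ X ¬gps at each position in order: 0 ✓, 1 ✓.
At position 2 the labels are {airborne, armed} and the next position 3 has {gps}, so ¬airborne ∨ X ¬gps is false there. This is the first violation.

2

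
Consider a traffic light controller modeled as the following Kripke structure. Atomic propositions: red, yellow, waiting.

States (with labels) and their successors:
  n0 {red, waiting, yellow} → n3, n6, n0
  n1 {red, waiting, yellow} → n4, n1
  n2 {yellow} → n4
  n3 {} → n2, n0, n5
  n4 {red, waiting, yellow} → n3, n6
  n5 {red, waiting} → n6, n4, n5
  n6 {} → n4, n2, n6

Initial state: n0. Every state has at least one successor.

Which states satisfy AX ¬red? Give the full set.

States satisfying ¬red: {n2, n3, n6}.
States satisfying AX ¬red: {n4}.

{n4}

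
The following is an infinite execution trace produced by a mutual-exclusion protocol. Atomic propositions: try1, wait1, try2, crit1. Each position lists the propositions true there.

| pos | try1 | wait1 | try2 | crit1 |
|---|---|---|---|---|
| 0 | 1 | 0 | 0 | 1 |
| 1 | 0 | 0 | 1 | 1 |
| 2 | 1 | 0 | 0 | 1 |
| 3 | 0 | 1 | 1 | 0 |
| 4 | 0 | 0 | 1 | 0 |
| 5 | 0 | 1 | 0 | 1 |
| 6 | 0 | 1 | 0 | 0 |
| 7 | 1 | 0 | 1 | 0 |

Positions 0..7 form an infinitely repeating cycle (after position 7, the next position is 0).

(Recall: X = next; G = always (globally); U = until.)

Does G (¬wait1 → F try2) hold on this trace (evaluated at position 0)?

¬wait1 → F try2 holds at every position 0..7, and those are all positions ever visited, so G (¬wait1 → F try2) holds.
Positions where ¬wait1 holds: 0, 1, 2, 4, 7.
Check F try2 at each: 0→ok, 1→ok, 2→ok, 4→ok, 7→ok.

Holds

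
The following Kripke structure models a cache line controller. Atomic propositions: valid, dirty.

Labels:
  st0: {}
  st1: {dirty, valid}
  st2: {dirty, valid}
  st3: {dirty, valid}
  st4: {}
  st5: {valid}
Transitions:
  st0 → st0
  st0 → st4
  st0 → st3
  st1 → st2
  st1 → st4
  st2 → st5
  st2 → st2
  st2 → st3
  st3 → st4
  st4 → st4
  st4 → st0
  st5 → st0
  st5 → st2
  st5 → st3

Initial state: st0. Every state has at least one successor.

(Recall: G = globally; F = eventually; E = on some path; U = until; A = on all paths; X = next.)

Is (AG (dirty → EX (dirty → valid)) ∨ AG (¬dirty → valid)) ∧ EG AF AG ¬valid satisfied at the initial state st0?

States satisfying dirty → EX (dirty → valid): {st0, st1, st2, st3, st4, st5}.
States satisfying AG (dirty → EX (dirty → valid)): {st0, st1, st2, st3, st4, st5}.
States satisfying ¬dirty → valid: {st1, st2, st3, st5}.
States satisfying AG (¬dirty → valid): ∅.
States satisfying AF AG ¬valid: ∅.
States satisfying EG AF AG ¬valid: ∅.
States satisfying (AG (dirty → EX (dirty → valid)) ∨ AG (¬dirty → valid)) ∧ EG AF AG ¬valid: ∅.
st0 ∉ Sat((AG (dirty → EX (dirty → valid)) ∨ AG (¬dirty → valid)) ∧ EG AF AG ¬valid).

Violated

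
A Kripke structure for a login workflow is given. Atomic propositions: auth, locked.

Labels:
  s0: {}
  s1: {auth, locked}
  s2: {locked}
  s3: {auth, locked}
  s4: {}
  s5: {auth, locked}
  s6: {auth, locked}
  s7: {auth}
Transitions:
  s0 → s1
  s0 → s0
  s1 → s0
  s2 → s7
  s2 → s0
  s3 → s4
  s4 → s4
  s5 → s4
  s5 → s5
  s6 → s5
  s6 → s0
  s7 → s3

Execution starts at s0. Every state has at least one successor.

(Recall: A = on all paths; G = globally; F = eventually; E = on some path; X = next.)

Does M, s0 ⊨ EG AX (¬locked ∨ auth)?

States satisfying AX (¬locked ∨ auth): {s0, s1, s2, s3, s4, s5, s6, s7}.
States satisfying EG AX (¬locked ∨ auth): {s0, s1, s2, s3, s4, s5, s6, s7}.
s0 ∈ Sat(EG AX (¬locked ∨ auth)).

Yes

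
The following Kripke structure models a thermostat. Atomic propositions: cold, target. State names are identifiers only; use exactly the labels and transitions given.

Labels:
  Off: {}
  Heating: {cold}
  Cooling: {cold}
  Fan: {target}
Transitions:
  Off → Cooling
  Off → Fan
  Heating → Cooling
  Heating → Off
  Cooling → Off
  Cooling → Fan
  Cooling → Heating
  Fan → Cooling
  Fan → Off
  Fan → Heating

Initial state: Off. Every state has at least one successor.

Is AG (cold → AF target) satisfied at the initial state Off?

States satisfying cold → AF target: {Off, Fan}.
States satisfying AG (cold → AF target): ∅.
Cooling is reachable from Off and violates cold → AF target, so AG fails at Off.
Off ∉ Sat(AG (cold → AF target)).

Does not hold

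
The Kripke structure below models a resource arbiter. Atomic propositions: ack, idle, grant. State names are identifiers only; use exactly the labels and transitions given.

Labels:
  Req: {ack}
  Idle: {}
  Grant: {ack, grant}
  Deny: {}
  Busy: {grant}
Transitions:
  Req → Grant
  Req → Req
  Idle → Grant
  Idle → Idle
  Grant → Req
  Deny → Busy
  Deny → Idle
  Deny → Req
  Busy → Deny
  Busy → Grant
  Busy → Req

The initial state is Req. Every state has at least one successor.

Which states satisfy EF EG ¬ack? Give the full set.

{Idle, Deny, Busy}

States satisfying EG ¬ack: {Idle, Deny, Busy}.
States satisfying EF EG ¬ack: {Idle, Deny, Busy}.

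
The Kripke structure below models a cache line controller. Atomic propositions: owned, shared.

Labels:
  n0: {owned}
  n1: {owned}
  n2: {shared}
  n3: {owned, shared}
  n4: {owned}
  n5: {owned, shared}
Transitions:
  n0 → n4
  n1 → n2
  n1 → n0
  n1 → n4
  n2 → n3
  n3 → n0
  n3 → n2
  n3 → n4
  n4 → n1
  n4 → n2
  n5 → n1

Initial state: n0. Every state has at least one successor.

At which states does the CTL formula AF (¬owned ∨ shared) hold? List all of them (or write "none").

States satisfying ¬owned ∨ shared: {n2, n3, n5}.
States satisfying AF (¬owned ∨ shared): {n2, n3, n5}.

{n2, n3, n5}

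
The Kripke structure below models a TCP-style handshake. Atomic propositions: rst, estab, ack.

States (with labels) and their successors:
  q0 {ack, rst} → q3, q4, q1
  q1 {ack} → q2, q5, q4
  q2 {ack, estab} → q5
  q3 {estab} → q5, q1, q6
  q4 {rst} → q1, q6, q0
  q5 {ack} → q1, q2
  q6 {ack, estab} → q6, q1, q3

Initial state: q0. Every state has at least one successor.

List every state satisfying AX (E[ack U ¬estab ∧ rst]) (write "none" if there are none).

States satisfying E[ack U ¬estab ∧ rst]: {q0, q1, q2, q4, q5, q6}.
States satisfying AX (E[ack U ¬estab ∧ rst]): {q1, q2, q3, q4, q5}.

{q1, q2, q3, q4, q5}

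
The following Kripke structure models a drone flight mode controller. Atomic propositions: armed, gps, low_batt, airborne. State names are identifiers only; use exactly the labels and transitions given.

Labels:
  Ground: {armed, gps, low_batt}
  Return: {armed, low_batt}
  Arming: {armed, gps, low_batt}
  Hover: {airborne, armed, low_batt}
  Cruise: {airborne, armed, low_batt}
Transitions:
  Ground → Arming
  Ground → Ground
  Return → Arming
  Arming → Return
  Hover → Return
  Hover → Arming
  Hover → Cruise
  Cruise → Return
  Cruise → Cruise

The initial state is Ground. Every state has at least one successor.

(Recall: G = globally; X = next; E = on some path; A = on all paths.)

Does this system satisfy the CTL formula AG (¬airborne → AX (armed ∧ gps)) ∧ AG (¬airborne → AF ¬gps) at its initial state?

States satisfying ¬airborne → AX (armed ∧ gps): {Ground, Return, Hover, Cruise}.
States satisfying AG (¬airborne → AX (armed ∧ gps)): ∅.
States satisfying ¬airborne → AF ¬gps: {Return, Arming, Hover, Cruise}.
States satisfying AG (¬airborne → AF ¬gps): {Return, Arming, Hover, Cruise}.
States satisfying AG (¬airborne → AX (armed ∧ gps)) ∧ AG (¬airborne → AF ¬gps): ∅.
Ground ∉ Sat(AG (¬airborne → AX (armed ∧ gps)) ∧ AG (¬airborne → AF ¬gps)).

No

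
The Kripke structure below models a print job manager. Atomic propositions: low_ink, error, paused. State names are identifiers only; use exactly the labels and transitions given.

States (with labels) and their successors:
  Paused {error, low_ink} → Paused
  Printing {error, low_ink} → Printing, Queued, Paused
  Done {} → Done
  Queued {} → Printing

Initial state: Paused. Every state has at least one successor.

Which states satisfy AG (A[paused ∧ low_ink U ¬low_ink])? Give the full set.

States satisfying A[paused ∧ low_ink U ¬low_ink]: {Done, Queued}.
States satisfying AG (A[paused ∧ low_ink U ¬low_ink]): {Done}.

{Done}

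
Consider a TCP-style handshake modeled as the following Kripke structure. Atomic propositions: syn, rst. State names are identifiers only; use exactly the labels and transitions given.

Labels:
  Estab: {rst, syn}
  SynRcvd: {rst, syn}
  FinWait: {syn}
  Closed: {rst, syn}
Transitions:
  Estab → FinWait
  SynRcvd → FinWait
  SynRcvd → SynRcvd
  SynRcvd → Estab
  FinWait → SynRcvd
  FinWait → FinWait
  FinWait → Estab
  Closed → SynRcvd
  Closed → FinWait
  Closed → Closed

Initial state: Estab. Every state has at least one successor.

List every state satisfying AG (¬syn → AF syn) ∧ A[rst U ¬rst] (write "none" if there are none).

States satisfying ¬syn → AF syn: {Estab, SynRcvd, FinWait, Closed}.
States satisfying AG (¬syn → AF syn): {Estab, SynRcvd, FinWait, Closed}.
States satisfying rst: {Estab, SynRcvd, Closed}.
States satisfying ¬rst: {FinWait}.
States satisfying A[rst U ¬rst]: {Estab, FinWait}.
States satisfying AG (¬syn → AF syn) ∧ A[rst U ¬rst]: {Estab, FinWait}.

{Estab, FinWait}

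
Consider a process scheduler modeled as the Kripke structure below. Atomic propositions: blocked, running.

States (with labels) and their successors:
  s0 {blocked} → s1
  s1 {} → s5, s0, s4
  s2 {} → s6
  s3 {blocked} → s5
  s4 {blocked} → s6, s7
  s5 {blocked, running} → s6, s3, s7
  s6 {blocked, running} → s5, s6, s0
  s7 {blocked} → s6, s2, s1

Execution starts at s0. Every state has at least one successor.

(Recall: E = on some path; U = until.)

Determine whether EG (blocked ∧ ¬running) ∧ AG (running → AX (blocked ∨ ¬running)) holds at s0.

States satisfying blocked ∧ ¬running: {s0, s3, s4, s7}.
States satisfying EG (blocked ∧ ¬running): ∅.
States satisfying running → AX (blocked ∨ ¬running): {s0, s1, s2, s3, s4, s5, s6, s7}.
States satisfying AG (running → AX (blocked ∨ ¬running)): {s0, s1, s2, s3, s4, s5, s6, s7}.
States satisfying EG (blocked ∧ ¬running) ∧ AG (running → AX (blocked ∨ ¬running)): ∅.
s0 ∉ Sat(EG (blocked ∧ ¬running) ∧ AG (running → AX (blocked ∨ ¬running))).

Violated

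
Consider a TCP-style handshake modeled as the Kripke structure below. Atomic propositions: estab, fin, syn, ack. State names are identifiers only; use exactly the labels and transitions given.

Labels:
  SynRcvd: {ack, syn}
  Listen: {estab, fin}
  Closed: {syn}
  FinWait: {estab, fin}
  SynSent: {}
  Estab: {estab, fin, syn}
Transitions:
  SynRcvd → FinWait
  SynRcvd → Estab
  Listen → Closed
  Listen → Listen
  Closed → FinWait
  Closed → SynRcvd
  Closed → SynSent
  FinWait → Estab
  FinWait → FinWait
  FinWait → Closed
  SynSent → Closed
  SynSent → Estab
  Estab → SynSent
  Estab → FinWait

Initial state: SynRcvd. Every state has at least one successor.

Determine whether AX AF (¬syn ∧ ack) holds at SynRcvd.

Does not hold

States satisfying AF (¬syn ∧ ack): ∅.
States satisfying AX AF (¬syn ∧ ack): ∅.
SynRcvd ∉ Sat(AX AF (¬syn ∧ ack)).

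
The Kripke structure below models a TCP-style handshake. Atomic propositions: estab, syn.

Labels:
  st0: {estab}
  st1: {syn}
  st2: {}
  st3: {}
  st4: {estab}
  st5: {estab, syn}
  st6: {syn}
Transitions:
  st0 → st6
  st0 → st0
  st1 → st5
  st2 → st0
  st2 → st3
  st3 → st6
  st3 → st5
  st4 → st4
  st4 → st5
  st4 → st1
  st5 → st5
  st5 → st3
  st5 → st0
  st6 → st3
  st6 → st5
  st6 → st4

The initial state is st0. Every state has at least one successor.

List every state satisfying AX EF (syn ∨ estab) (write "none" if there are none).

{st0, st1, st2, st3, st4, st5, st6}

States satisfying EF (syn ∨ estab): {st0, st1, st2, st3, st4, st5, st6}.
States satisfying AX EF (syn ∨ estab): {st0, st1, st2, st3, st4, st5, st6}.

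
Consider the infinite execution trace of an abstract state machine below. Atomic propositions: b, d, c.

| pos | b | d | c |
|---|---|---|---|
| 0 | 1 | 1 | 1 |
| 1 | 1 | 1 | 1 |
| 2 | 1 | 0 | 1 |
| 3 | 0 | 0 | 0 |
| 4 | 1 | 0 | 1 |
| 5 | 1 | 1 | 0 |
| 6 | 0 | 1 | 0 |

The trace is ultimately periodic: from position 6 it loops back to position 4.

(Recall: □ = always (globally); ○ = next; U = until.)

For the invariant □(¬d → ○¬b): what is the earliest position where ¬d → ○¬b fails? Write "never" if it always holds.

3

Check ¬d → ○¬b at each position in order: 0 ✓, 1 ✓, 2 ✓.
At position 3 the labels are {} and the next position 4 has {b, c}, so ¬d → ○¬b is false there. This is the first violation.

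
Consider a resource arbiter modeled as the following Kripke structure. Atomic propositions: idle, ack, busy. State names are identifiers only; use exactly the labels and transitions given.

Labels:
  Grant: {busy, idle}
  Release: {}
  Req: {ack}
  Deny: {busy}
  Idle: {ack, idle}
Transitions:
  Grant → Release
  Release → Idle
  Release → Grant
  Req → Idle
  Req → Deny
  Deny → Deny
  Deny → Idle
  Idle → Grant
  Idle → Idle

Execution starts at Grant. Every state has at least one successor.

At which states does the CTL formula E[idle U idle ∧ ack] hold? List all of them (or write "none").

{Idle}

States satisfying idle: {Grant, Idle}.
States satisfying idle ∧ ack: {Idle}.
States satisfying E[idle U idle ∧ ack]: {Idle}.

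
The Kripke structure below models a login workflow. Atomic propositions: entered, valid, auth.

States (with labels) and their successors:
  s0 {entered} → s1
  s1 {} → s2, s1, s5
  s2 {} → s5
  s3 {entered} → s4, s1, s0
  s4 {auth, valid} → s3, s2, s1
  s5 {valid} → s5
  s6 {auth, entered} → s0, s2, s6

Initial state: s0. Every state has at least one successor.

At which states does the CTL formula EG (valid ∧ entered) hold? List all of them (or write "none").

none

States satisfying valid ∧ entered: ∅.
States satisfying EG (valid ∧ entered): ∅.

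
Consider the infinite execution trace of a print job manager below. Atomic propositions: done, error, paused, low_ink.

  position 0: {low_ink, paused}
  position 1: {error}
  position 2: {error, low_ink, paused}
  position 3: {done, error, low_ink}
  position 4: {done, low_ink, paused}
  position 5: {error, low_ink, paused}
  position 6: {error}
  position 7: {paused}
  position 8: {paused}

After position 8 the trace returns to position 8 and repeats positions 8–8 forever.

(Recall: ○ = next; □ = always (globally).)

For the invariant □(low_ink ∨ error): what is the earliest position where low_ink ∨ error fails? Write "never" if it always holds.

7

Check low_ink ∨ error at each position in order: 0 ✓, 1 ✓, 2 ✓, 3 ✓, 4 ✓, 5 ✓, 6 ✓.
At position 7 the labels are {paused}, so low_ink ∨ error is false there. This is the first violation.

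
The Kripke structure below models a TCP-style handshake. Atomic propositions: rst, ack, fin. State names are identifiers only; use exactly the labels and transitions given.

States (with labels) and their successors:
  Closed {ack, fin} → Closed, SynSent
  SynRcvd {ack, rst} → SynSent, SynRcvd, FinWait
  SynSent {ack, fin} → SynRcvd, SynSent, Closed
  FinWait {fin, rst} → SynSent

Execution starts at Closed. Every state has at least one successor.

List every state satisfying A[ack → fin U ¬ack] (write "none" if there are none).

{FinWait}

States satisfying ack → fin: {Closed, SynSent, FinWait}.
States satisfying ¬ack: {FinWait}.
States satisfying A[ack → fin U ¬ack]: {FinWait}.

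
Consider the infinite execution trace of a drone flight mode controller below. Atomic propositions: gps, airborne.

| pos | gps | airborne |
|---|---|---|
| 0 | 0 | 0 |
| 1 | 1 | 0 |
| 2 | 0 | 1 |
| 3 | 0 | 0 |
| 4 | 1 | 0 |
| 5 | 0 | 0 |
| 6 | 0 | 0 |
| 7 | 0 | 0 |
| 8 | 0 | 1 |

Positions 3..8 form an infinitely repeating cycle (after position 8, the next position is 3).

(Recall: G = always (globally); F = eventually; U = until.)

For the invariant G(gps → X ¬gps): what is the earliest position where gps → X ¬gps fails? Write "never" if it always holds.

never

gps → X ¬gps holds at every position 0..8, and those are all the positions the trace ever visits, so the invariant G(gps → X ¬gps) is never violated.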